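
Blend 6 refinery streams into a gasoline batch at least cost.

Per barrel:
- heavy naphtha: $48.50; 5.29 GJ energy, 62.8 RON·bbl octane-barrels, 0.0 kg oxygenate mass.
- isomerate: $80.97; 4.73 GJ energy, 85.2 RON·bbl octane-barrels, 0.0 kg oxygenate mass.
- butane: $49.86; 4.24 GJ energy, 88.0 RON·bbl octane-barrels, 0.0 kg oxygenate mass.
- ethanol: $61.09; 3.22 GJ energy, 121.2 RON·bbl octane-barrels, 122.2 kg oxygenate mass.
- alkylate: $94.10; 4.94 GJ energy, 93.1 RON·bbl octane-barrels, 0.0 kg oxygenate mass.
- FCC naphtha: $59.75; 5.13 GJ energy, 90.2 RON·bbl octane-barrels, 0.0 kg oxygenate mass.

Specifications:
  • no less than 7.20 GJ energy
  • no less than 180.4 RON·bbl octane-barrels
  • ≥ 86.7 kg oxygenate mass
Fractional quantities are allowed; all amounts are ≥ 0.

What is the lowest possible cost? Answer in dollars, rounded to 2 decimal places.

This is a linear program. Let x1 = barrels of heavy naphtha, x2 = barrels of isomerate, x3 = barrels of butane, x4 = barrels of ethanol, x5 = barrels of alkylate, x6 = barrels of FCC naphtha.
min 48.5x1 + 80.97x2 + 49.86x3 + 61.09x4 + 94.1x5 + 59.75x6 subject to:
  5.29x1 + 4.73x2 + 4.24x3 + 3.22x4 + 4.94x5 + 5.13x6 ≥ 7.2   (energy)
  62.8x1 + 85.2x2 + 88x3 + 121.2x4 + 93.1x5 + 90.2x6 ≥ 180.4   (octane-barrels)
  122.2x4 ≥ 86.7   (oxygenate mass)
  x1, x2, x3, x4, x5, x6 ≥ 0.
At the optimum only heavy naphtha, butane, ethanol are positive (isomerate, alkylate, FCC naphtha = 0). There the energy, octane-barrels, oxygenate mass constraints are tight.
So heavy naphtha = 0.1619 barrels, butane = 0.9573 barrels, ethanol = 0.7095 barrels.
Total cost: 48.5·0.1619 + 49.86·0.9573 + 61.09·0.7095 = 98.9265.

$98.93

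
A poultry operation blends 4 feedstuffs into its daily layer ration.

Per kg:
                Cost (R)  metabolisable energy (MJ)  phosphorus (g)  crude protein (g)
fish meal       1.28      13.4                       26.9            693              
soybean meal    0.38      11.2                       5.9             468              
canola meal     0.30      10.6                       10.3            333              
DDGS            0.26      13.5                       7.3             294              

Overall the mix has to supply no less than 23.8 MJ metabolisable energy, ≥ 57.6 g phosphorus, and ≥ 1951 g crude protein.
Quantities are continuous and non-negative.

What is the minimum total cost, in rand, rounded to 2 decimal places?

R1.74

Set it up as a linear program. Let x1 = kg of fish meal, x2 = kg of soybean meal, x3 = kg of canola meal, x4 = kg of DDGS.
Minimize 1.28x1 + 0.38x2 + 0.3x3 + 0.26x4 subject to:
  13.4x1 + 11.2x2 + 10.6x3 + 13.5x4 ≥ 23.8   (metabolisable energy)
  26.9x1 + 5.9x2 + 10.3x3 + 7.3x4 ≥ 57.6   (phosphorus)
  693x1 + 468x2 + 333x3 + 294x4 ≥ 1951   (crude protein)
  x1, x2, x3, x4 ≥ 0.
The optimal basis is {soybean meal, canola meal}; fish meal, DDGS drop out. Binding constraints: phosphorus and crude protein.
Optimal quantities: soybean meal = 0.3202 kg, canola meal = 5.409 kg.
Total cost: 0.38·0.3202 + 0.3·5.409 = 1.7444.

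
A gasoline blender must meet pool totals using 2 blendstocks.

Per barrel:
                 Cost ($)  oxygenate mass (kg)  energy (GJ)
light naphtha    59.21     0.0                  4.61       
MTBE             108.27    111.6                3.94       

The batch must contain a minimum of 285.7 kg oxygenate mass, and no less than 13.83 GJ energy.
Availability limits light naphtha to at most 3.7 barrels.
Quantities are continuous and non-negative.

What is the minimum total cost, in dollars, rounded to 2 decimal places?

$325.26

Let x1 = barrels of light naphtha, x2 = barrels of MTBE.
Minimize 59.21x1 + 108.27x2 with:
  111.6x2 ≥ 285.7   (oxygenate mass)
  4.61x1 + 3.94x2 ≥ 13.83   (energy)
  x1 ≤ 3.7
  x1, x2 ≥ 0.
Both inputs are positive at the optimum. Binding constraints: oxygenate mass and energy.
So light naphtha = 0.81203 barrels, MTBE = 2.56004 barrels.
Total cost: 59.21·0.81203 + 108.27·2.56004 = 325.2558.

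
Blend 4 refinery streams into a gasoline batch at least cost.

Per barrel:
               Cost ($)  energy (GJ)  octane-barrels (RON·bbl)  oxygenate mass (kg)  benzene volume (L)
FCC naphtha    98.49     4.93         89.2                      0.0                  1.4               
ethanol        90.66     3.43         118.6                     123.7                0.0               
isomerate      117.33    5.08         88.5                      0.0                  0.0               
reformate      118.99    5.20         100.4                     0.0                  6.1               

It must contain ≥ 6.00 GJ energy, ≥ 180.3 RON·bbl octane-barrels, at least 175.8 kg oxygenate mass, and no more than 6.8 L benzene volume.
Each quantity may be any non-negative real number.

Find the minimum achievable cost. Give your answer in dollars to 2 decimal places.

$151.33

Set it up as a linear program. Let x1 = barrels of FCC naphtha, x2 = barrels of ethanol, x3 = barrels of isomerate, x4 = barrels of reformate.
Minimize 98.49x1 + 90.66x2 + 117.33x3 + 118.99x4 subject to:
  4.93x1 + 3.43x2 + 5.08x3 + 5.2x4 ≥ 6   (energy)
  89.2x1 + 118.6x2 + 88.5x3 + 100.4x4 ≥ 180.3   (octane-barrels)
  123.7x2 ≥ 175.8   (oxygenate mass)
  1.4x1 + 6.1x4 ≤ 6.8   (benzene volume)
  x1, x2, x3, x4 ≥ 0.
At the optimum only FCC naphtha, ethanol are positive (isomerate, reformate = 0). The energy and oxygenate mass requirements are met with equality.
Solving gives x1 = 0.22827, x2 = 1.4212.
Cost = 98.49·0.22827 + 90.66·1.4212 = 151.3283.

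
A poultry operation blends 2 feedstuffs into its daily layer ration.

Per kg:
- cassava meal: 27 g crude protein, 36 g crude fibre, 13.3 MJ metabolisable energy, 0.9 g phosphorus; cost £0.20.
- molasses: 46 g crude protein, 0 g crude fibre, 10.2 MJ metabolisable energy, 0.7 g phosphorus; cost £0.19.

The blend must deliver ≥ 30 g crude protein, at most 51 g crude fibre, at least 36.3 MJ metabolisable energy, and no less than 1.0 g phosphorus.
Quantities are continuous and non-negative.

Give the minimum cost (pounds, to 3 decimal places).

£0.609

Let x1 = kg of cassava meal, x2 = kg of molasses.
Minimize 0.2x1 + 0.19x2 subject to:
  27x1 + 46x2 ≥ 30   (crude protein)
  36x1 ≤ 51   (crude fibre)
  13.3x1 + 10.2x2 ≥ 36.3   (metabolisable energy)
  0.9x1 + 0.7x2 ≥ 1   (phosphorus)
  x1, x2 ≥ 0.
Both inputs are positive at the optimum. There the crude fibre and metabolisable energy constraints are tight.
Solving gives x1 = 1.417, x2 = 1.712.
Cost = 0.2·1.417 + 0.19·1.712 = 0.60868.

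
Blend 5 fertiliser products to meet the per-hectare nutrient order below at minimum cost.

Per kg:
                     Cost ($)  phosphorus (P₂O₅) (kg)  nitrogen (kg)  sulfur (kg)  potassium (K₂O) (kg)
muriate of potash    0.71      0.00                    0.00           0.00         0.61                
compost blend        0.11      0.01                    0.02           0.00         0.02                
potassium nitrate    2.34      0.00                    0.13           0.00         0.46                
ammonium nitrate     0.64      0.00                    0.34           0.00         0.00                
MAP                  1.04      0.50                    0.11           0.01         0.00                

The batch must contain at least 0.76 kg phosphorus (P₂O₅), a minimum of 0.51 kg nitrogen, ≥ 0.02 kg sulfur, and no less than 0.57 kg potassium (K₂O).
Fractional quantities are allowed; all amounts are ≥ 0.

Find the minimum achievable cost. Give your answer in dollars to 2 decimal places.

Let x1 = kg of muriate of potash, x2 = kg of compost blend, x3 = kg of potassium nitrate, x4 = kg of ammonium nitrate, x5 = kg of MAP.
min 0.71x1 + 0.11x2 + 2.34x3 + 0.64x4 + 1.04x5 subject to:
  0.01x2 + 0.5x5 ≥ 0.76   (phosphorus (P₂O₅))
  0.02x2 + 0.13x3 + 0.34x4 + 0.11x5 ≥ 0.51   (nitrogen)
  0.01x5 ≥ 0.02   (sulfur)
  0.61x1 + 0.02x2 + 0.46x3 ≥ 0.57   (potassium (K₂O))
  x1, x2, x3, x4, x5 ≥ 0.
The optimal basis is {muriate of potash, ammonium nitrate, MAP}; compost blend, potassium nitrate drop out. Binding constraints: nitrogen, sulfur, potassium (K₂O).
So muriate of potash = 0.9344 kg, ammonium nitrate = 0.8529 kg, MAP = 2 kg.
Total cost: 0.71·0.9344 + 0.64·0.8529 + 1.04·2 = 3.2893.

$3.29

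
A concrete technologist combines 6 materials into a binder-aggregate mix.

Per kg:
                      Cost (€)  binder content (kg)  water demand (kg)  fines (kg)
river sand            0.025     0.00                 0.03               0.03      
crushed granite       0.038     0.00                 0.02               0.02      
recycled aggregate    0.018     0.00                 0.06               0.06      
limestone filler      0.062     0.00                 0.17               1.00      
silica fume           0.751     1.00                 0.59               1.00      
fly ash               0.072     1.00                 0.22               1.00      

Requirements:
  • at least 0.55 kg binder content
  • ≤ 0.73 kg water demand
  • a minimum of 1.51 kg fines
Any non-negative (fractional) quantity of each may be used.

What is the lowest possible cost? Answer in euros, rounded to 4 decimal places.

€0.0991

Let x1 = kg of river sand, x2 = kg of crushed granite, x3 = kg of recycled aggregate, x4 = kg of limestone filler, x5 = kg of silica fume, x6 = kg of fly ash.
Minimise 0.025x1 + 0.038x2 + 0.018x3 + 0.062x4 + 0.751x5 + 0.072x6 subject to:
  1x5 + 1x6 ≥ 0.55   (binder content)
  0.03x1 + 0.02x2 + 0.06x3 + 0.17x4 + 0.59x5 + 0.22x6 ≤ 0.73   (water demand)
  0.03x1 + 0.02x2 + 0.06x3 + 1x4 + 1x5 + 1x6 ≥ 1.51   (fines)
  x1, x2, x3, x4, x5, x6 ≥ 0.
The optimal basis is {limestone filler, fly ash}; river sand, crushed granite, recycled aggregate, silica fume drop out. There the binder content and fines constraints are tight.
Optimal quantities: limestone filler = 0.96 kg, fly ash = 0.55 kg.
Total cost: 0.062·0.96 + 0.072·0.55 = 0.099120.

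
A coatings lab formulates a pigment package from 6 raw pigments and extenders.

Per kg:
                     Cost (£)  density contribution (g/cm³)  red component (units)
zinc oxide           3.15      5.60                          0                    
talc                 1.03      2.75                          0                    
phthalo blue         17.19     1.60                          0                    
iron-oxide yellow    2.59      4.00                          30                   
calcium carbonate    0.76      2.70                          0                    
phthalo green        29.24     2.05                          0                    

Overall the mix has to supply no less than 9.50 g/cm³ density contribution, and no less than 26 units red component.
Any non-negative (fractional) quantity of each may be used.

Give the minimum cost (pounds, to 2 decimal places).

£3.94

Let x1 = kg of zinc oxide, x2 = kg of talc, x3 = kg of phthalo blue, x4 = kg of iron-oxide yellow, x5 = kg of calcium carbonate, x6 = kg of phthalo green.
Minimize 3.15x1 + 1.03x2 + 17.19x3 + 2.59x4 + 0.76x5 + 29.24x6 s.t.:
  5.6x1 + 2.75x2 + 1.6x3 + 4x4 + 2.7x5 + 2.05x6 ≥ 9.5   (density contribution)
  30x4 ≥ 26   (red component)
  x1, x2, x3, x4, x5, x6 ≥ 0.
The minimum-cost mix takes nothing from zinc oxide, talc, phthalo blue, phthalo green — only iron-oxide yellow, calcium carbonate. There the density contribution and red component constraints are tight.
Optimal quantities: iron-oxide yellow = 0.8667 kg, calcium carbonate = 2.235 kg.
Objective = 2.59·0.8667 + 0.76·2.235 = 3.9434.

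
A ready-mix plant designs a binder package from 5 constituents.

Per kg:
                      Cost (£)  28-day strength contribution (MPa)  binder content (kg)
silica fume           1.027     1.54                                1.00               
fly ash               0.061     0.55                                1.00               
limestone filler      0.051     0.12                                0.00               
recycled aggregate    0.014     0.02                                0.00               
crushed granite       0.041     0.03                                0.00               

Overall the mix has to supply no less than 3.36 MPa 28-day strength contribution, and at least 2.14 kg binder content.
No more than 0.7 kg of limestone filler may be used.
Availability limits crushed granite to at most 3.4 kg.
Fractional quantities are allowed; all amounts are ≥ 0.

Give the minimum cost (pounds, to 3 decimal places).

Treat it as an LP. Let x1 = kg of silica fume, x2 = kg of fly ash, x3 = kg of limestone filler, x4 = kg of recycled aggregate, x5 = kg of crushed granite.
Minimize 1.027x1 + 0.061x2 + 0.051x3 + 0.014x4 + 0.041x5 with:
  1.54x1 + 0.55x2 + 0.12x3 + 0.02x4 + 0.03x5 ≥ 3.36   (28-day strength contribution)
  1x1 + 1x2 ≥ 2.14   (binder content)
  x3 ≤ 0.7
  x5 ≤ 3.4
  x1, x2, x3, x4, x5 ≥ 0.
The optimal basis is {fly ash}; silica fume, limestone filler, recycled aggregate, crushed granite drop out. There the 28-day strength contribution constraint is tight.
So fly ash = 6.109 kg.
Hence cost = 0.061·6.109 = £0.37265.

£0.373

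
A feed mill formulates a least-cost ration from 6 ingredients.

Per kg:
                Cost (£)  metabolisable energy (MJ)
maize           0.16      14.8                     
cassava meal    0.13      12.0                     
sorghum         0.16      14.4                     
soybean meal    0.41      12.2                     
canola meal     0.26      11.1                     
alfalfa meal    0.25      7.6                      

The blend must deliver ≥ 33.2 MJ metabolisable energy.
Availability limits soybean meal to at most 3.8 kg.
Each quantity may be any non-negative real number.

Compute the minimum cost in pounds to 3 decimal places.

This is a linear program. Let x1 = kg of maize, x2 = kg of cassava meal, x3 = kg of sorghum, x4 = kg of soybean meal, x5 = kg of canola meal, x6 = kg of alfalfa meal.
min 0.16x1 + 0.13x2 + 0.16x3 + 0.41x4 + 0.26x5 + 0.25x6 with:
  14.8x1 + 12x2 + 14.4x3 + 12.2x4 + 11.1x5 + 7.6x6 ≥ 33.2   (metabolisable energy)
  x4 ≤ 3.8
  x1, x2, x3, x4, x5, x6 ≥ 0.
The cheapest feasible vertex uses only maize; cassava meal, sorghum, soybean meal, canola meal, alfalfa meal are not used. The metabolisable energy requirement is met with equality.
That vertex is x1 = 2.243.
Total cost: 0.16·2.243 = 0.35888.

£0.359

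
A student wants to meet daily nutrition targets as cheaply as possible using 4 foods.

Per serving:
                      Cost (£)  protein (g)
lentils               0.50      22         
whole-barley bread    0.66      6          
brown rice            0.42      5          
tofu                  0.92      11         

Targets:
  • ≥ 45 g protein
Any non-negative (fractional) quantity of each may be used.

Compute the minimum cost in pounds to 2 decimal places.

Let x1 = servings of lentils, x2 = servings of whole-barley bread, x3 = servings of brown rice, x4 = servings of tofu.
min 0.5x1 + 0.66x2 + 0.42x3 + 0.92x4 subject to:
  22x1 + 6x2 + 5x3 + 11x4 ≥ 45   (protein)
  x1, x2, x3, x4 ≥ 0.
The minimum-cost mix takes nothing from whole-barley bread, brown rice, tofu — only lentils. The protein requirement is met with equality.
Solving gives x1 = 2.045.
Total cost: 0.5·2.045 = 1.0225.

£1.02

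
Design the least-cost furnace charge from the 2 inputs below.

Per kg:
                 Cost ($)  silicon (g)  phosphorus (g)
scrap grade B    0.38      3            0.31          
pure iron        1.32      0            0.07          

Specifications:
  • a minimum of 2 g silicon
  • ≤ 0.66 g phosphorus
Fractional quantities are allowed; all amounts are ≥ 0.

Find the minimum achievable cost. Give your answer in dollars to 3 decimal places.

Let x1 = kg of scrap grade B, x2 = kg of pure iron.
min 0.38x1 + 1.32x2 subject to:
  3x1 ≥ 2   (silicon)
  0.31x1 + 0.07x2 ≤ 0.66   (phosphorus)
  x1, x2 ≥ 0.
The cheapest feasible vertex uses only scrap grade B; pure iron is not used. Binding constraint: silicon.
Optimal quantities: scrap grade B = 0.6667 kg.
Objective = 0.38·0.6667 = 0.25335.

$0.253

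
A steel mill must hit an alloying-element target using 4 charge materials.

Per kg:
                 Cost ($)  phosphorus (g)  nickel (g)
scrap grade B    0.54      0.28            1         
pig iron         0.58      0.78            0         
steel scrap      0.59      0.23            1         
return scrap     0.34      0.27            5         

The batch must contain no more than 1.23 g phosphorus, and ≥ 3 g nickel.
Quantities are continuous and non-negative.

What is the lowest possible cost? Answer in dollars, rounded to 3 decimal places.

$0.204

This is a linear program. Let x1 = kg of scrap grade B, x2 = kg of pig iron, x3 = kg of steel scrap, x4 = kg of return scrap.
min 0.54x1 + 0.58x2 + 0.59x3 + 0.34x4 with:
  0.28x1 + 0.78x2 + 0.23x3 + 0.27x4 ≤ 1.23   (phosphorus)
  1x1 + 1x3 + 5x4 ≥ 3   (nickel)
  x1, x2, x3, x4 ≥ 0.
The cheapest feasible vertex uses only return scrap; scrap grade B, pig iron, steel scrap are not used. Binding constraint: nickel.
That vertex is x4 = 0.6.
Objective = 0.34·0.6 = 0.20400.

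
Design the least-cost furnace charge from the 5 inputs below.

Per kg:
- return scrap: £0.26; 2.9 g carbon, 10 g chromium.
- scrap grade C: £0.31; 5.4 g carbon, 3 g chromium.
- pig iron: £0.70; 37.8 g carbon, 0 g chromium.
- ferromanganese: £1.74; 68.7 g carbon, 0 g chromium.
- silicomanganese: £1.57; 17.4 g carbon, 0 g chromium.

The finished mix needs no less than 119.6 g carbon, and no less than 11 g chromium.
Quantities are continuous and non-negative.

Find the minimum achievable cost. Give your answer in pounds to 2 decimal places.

Set it up as a linear program. Let x1 = kg of return scrap, x2 = kg of scrap grade C, x3 = kg of pig iron, x4 = kg of ferromanganese, x5 = kg of silicomanganese.
Minimize 0.26x1 + 0.31x2 + 0.7x3 + 1.74x4 + 1.57x5 with:
  2.9x1 + 5.4x2 + 37.8x3 + 68.7x4 + 17.4x5 ≥ 119.6   (carbon)
  10x1 + 3x2 ≥ 11   (chromium)
  x1, x2, x3, x4, x5 ≥ 0.
The optimal basis is {return scrap, pig iron}; scrap grade C, ferromanganese, silicomanganese drop out. Binding constraints: carbon and chromium.
That vertex is x1 = 1.1, x3 = 3.08.
Hence cost = 0.26·1.1 + 0.7·3.08 = £2.4420.

£2.44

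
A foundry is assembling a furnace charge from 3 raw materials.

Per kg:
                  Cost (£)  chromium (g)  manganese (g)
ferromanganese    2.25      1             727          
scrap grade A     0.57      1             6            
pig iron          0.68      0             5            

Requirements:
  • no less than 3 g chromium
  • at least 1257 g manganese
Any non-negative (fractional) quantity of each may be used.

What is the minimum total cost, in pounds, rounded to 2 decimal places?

This is a linear program. Let x1 = kg of ferromanganese, x2 = kg of scrap grade A, x3 = kg of pig iron.
Minimise 2.25x1 + 0.57x2 + 0.68x3 s.t.:
  1x1 + 1x2 ≥ 3   (chromium)
  727x1 + 6x2 + 5x3 ≥ 1257   (manganese)
  x1, x2, x3 ≥ 0.
The minimum-cost mix takes nothing from pig iron — only ferromanganese, scrap grade A. The chromium and manganese requirements are met with equality.
Optimal quantities: ferromanganese = 1.718 kg, scrap grade A = 1.282 kg.
Cost = 2.25·1.718 + 0.57·1.282 = 4.5962.

£4.60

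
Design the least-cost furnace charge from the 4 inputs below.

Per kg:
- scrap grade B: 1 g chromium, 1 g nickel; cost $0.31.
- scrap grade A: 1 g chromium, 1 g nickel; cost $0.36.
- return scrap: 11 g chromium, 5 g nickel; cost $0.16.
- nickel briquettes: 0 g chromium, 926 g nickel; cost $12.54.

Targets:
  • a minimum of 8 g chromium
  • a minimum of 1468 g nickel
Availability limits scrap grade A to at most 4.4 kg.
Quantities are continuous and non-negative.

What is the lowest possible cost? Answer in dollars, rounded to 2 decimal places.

$19.95

Let x1 = kg of scrap grade B, x2 = kg of scrap grade A, x3 = kg of return scrap, x4 = kg of nickel briquettes.
Minimize 0.31x1 + 0.36x2 + 0.16x3 + 12.54x4 with:
  1x1 + 1x2 + 11x3 ≥ 8   (chromium)
  1x1 + 1x2 + 5x3 + 926x4 ≥ 1468   (nickel)
  x2 ≤ 4.4
  x1, x2, x3, x4 ≥ 0.
The minimum-cost mix takes nothing from scrap grade B, scrap grade A — only return scrap, nickel briquettes. There the chromium and nickel constraints are tight.
So return scrap = 0.72727 kg, nickel briquettes = 1.5814 kg.
Hence cost = 0.16·0.72727 + 12.54·1.5814 = $19.9471.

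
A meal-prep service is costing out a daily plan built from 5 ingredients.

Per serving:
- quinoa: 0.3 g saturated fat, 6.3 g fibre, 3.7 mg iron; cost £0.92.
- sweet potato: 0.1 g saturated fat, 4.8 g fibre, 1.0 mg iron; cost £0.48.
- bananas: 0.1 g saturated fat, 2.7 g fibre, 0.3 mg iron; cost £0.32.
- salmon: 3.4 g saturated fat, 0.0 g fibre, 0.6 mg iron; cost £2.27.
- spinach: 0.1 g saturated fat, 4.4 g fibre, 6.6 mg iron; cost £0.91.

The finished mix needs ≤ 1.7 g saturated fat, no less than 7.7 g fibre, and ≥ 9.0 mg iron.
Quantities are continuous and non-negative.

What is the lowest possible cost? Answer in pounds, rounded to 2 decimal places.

Treat it as an LP. Let x1 = servings of quinoa, x2 = servings of sweet potato, x3 = servings of bananas, x4 = servings of salmon, x5 = servings of spinach.
Minimize 0.92x1 + 0.48x2 + 0.32x3 + 2.27x4 + 0.91x5 with:
  0.3x1 + 0.1x2 + 0.1x3 + 3.4x4 + 0.1x5 ≤ 1.7   (saturated fat)
  6.3x1 + 4.8x2 + 2.7x3 + 4.4x5 ≥ 7.7   (fibre)
  3.7x1 + 1x2 + 0.3x3 + 0.6x4 + 6.6x5 ≥ 9   (iron)
  x1, x2, x3, x4, x5 ≥ 0.
The cheapest feasible vertex uses only sweet potato, spinach; quinoa, bananas, salmon are not used. Binding constraints: fibre and iron.
Solving gives x2 = 0.4113, x5 = 1.301.
Total cost: 0.48·0.4113 + 0.91·1.301 = 1.3813.

£1.38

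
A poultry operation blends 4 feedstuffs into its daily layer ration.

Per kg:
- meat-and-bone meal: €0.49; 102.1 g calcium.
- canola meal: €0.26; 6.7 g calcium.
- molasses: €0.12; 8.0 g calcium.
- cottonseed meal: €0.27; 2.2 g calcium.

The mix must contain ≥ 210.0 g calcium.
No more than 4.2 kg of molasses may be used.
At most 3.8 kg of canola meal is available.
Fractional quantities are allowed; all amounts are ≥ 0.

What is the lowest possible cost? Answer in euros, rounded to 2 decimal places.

Treat it as an LP. Let x1 = kg of meat-and-bone meal, x2 = kg of canola meal, x3 = kg of molasses, x4 = kg of cottonseed meal.
Minimise 0.49x1 + 0.26x2 + 0.12x3 + 0.27x4 with:
  102.1x1 + 6.7x2 + 8x3 + 2.2x4 ≥ 210   (calcium)
  x3 ≤ 4.2
  x2 ≤ 3.8
  x1, x2, x3, x4 ≥ 0.
The cheapest feasible vertex uses only meat-and-bone meal; canola meal, molasses, cottonseed meal are not used. The calcium requirement is met with equality.
That vertex is x1 = 2.057.
Total cost: 0.49·2.057 = 1.0079.

€1.01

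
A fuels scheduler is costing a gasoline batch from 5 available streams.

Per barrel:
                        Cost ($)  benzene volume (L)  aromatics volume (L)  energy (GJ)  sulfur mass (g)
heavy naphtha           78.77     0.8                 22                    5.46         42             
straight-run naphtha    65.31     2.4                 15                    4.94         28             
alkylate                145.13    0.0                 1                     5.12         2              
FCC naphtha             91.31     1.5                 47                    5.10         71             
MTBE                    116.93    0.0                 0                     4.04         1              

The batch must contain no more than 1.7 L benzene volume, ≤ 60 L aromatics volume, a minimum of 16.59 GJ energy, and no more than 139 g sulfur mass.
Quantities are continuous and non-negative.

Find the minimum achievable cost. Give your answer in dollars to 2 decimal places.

Let x1 = barrels of heavy naphtha, x2 = barrels of straight-run naphtha, x3 = barrels of alkylate, x4 = barrels of FCC naphtha, x5 = barrels of MTBE.
Minimise 78.77x1 + 65.31x2 + 145.13x3 + 91.31x4 + 116.93x5 subject to:
  0.8x1 + 2.4x2 + 1.5x4 ≤ 1.7   (benzene volume)
  22x1 + 15x2 + 1x3 + 47x4 ≤ 60   (aromatics volume)
  5.46x1 + 4.94x2 + 5.12x3 + 5.1x4 + 4.04x5 ≥ 16.59   (energy)
  42x1 + 28x2 + 2x3 + 71x4 + 1x5 ≤ 139   (sulfur mass)
  x1, x2, x3, x4, x5 ≥ 0.
The minimum-cost mix takes nothing from straight-run naphtha, FCC naphtha, MTBE — only heavy naphtha, alkylate. Binding constraints: benzene volume and energy.
Optimal quantities: heavy naphtha = 2.125 barrels, alkylate = 0.9741 barrels.
Hence cost = 78.77·2.125 + 145.13·0.9741 = $308.7574.

$308.76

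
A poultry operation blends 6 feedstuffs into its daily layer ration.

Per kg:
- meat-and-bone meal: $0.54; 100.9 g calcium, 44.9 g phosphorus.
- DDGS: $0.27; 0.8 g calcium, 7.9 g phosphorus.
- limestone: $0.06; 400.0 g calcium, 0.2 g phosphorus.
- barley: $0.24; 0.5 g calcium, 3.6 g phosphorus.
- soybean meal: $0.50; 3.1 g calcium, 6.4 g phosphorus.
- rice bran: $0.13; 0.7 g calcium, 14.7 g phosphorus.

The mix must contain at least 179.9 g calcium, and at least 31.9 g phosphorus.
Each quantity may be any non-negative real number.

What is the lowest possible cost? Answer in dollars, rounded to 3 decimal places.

$0.308

Let x1 = kg of meat-and-bone meal, x2 = kg of DDGS, x3 = kg of limestone, x4 = kg of barley, x5 = kg of soybean meal, x6 = kg of rice bran.
Minimize 0.54x1 + 0.27x2 + 0.06x3 + 0.24x4 + 0.5x5 + 0.13x6 with:
  100.9x1 + 0.8x2 + 400x3 + 0.5x4 + 3.1x5 + 0.7x6 ≥ 179.9   (calcium)
  44.9x1 + 7.9x2 + 0.2x3 + 3.6x4 + 6.4x5 + 14.7x6 ≥ 31.9   (phosphorus)
  x1, x2, x3, x4, x5, x6 ≥ 0.
The optimal basis is {limestone, rice bran}; meat-and-bone meal, DDGS, barley, soybean meal drop out. Binding constraints: calcium and phosphorus.
Optimal quantities: limestone = 0.446 kg, rice bran = 2.164 kg.
Cost = 0.06·0.446 + 0.13·2.164 = 0.30808.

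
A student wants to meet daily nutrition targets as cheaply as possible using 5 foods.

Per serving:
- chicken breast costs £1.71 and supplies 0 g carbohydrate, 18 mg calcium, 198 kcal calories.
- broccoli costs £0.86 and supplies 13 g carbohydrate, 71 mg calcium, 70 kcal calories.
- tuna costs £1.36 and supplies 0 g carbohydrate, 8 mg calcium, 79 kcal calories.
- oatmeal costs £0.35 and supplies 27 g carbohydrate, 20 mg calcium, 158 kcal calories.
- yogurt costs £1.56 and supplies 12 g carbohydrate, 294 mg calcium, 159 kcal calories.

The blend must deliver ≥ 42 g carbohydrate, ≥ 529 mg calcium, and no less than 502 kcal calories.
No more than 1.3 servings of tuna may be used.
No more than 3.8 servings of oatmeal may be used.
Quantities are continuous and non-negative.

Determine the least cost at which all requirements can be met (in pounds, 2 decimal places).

£3.16

This is a linear program. Let x1 = servings of chicken breast, x2 = servings of broccoli, x3 = servings of tuna, x4 = servings of oatmeal, x5 = servings of yogurt.
Minimize 1.71x1 + 0.86x2 + 1.36x3 + 0.35x4 + 1.56x5 subject to:
  13x2 + 27x4 + 12x5 ≥ 42   (carbohydrate)
  18x1 + 71x2 + 8x3 + 20x4 + 294x5 ≥ 529   (calcium)
  198x1 + 70x2 + 79x3 + 158x4 + 159x5 ≥ 502   (calories)
  x3 ≤ 1.3
  x4 ≤ 3.8
  x1, x2, x3, x4, x5 ≥ 0.
The minimum-cost mix takes nothing from chicken breast, broccoli, tuna — only oatmeal, yogurt. The calcium and calories requirements are met with equality.
Solving gives x4 = 1.4669, x5 = 1.6995.
Cost = 0.35·1.4669 + 1.56·1.6995 = 3.1646.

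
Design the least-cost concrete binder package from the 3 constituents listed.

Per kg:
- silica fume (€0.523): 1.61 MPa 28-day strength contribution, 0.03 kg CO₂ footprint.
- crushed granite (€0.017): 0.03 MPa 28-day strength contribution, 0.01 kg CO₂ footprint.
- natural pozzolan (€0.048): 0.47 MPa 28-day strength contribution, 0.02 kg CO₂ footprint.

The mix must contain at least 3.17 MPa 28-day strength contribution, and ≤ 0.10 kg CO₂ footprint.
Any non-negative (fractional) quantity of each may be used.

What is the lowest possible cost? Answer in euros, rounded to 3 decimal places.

Treat it as an LP. Let x1 = kg of silica fume, x2 = kg of crushed granite, x3 = kg of natural pozzolan.
min 0.523x1 + 0.017x2 + 0.048x3 subject to:
  1.61x1 + 0.03x2 + 0.47x3 ≥ 3.17   (28-day strength contribution)
  0.03x1 + 0.01x2 + 0.02x3 ≤ 0.1   (CO₂ footprint)
  x1, x2, x3 ≥ 0.
The minimum-cost mix takes nothing from crushed granite — only silica fume, natural pozzolan. The 28-day strength contribution and CO₂ footprint requirements are met with equality.
Optimal quantities: silica fume = 0.9061 kg, natural pozzolan = 3.641 kg.
Hence cost = 0.523·0.9061 + 0.048·3.641 = €0.64866.

€0.649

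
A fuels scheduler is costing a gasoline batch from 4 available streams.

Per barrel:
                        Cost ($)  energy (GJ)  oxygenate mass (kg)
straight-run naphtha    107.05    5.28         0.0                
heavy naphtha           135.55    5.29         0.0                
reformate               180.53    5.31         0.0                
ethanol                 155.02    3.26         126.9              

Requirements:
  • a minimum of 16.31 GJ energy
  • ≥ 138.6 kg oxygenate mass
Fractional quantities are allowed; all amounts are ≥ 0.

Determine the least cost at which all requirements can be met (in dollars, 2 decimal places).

$427.80

This is a linear program. Let x1 = barrels of straight-run naphtha, x2 = barrels of heavy naphtha, x3 = barrels of reformate, x4 = barrels of ethanol.
min 107.05x1 + 135.55x2 + 180.53x3 + 155.02x4 s.t.:
  5.28x1 + 5.29x2 + 5.31x3 + 3.26x4 ≥ 16.31   (energy)
  126.9x4 ≥ 138.6   (oxygenate mass)
  x1, x2, x3, x4 ≥ 0.
At the optimum only straight-run naphtha, ethanol are positive (heavy naphtha, reformate = 0). Binding constraints: energy and oxygenate mass.
So straight-run naphtha = 2.41467 barrels, ethanol = 1.0922 barrels.
Cost = 107.05·2.41467 + 155.02·1.0922 = 427.8033.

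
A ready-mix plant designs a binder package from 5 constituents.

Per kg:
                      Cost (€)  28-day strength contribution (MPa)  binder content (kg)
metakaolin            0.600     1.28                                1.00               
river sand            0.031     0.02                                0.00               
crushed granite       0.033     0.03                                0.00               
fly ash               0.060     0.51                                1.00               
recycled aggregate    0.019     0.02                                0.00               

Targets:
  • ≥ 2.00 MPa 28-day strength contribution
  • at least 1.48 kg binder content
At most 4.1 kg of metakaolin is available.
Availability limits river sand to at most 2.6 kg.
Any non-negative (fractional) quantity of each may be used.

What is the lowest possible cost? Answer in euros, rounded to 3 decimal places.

€0.235

Treat it as an LP. Let x1 = kg of metakaolin, x2 = kg of river sand, x3 = kg of crushed granite, x4 = kg of fly ash, x5 = kg of recycled aggregate.
min 0.6x1 + 0.031x2 + 0.033x3 + 0.06x4 + 0.019x5 s.t.:
  1.28x1 + 0.02x2 + 0.03x3 + 0.51x4 + 0.02x5 ≥ 2   (28-day strength contribution)
  1x1 + 1x4 ≥ 1.48   (binder content)
  x1 ≤ 4.1
  x2 ≤ 2.6
  x1, x2, x3, x4, x5 ≥ 0.
The cheapest feasible vertex uses only fly ash; metakaolin, river sand, crushed granite, recycled aggregate are not used. There the 28-day strength contribution constraint is tight.
That vertex is x4 = 3.922.
Total cost: 0.06·3.922 = 0.23532.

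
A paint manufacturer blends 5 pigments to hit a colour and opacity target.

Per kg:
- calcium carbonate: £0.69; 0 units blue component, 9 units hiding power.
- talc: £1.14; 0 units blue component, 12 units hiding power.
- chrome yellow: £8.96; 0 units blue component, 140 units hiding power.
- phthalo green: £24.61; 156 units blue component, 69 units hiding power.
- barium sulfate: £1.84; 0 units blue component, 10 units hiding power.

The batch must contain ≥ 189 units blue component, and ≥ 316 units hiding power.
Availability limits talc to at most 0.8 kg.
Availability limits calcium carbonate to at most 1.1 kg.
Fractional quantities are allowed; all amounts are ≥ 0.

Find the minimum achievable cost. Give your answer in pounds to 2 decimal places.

£44.69

Treat it as an LP. Let x1 = kg of calcium carbonate, x2 = kg of talc, x3 = kg of chrome yellow, x4 = kg of phthalo green, x5 = kg of barium sulfate.
Minimize 0.69x1 + 1.14x2 + 8.96x3 + 24.61x4 + 1.84x5 with:
  156x4 ≥ 189   (blue component)
  9x1 + 12x2 + 140x3 + 69x4 + 10x5 ≥ 316   (hiding power)
  x2 ≤ 0.8
  x1 ≤ 1.1
  x1, x2, x3, x4, x5 ≥ 0.
At the optimum only chrome yellow, phthalo green are positive (calcium carbonate, talc, barium sulfate = 0). Binding constraints: blue component and hiding power.
Solving gives x3 = 1.66, x4 = 1.2115.
Total cost: 8.96·1.66 + 24.61·1.2115 = 44.6886.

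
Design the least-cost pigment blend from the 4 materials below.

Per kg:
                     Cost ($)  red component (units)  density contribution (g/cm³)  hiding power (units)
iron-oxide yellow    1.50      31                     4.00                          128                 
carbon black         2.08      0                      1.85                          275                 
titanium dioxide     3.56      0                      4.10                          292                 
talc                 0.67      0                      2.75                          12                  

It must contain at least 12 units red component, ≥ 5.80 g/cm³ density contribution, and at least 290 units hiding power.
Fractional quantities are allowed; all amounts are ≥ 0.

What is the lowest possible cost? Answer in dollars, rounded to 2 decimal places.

$2.85

Let x1 = kg of iron-oxide yellow, x2 = kg of carbon black, x3 = kg of titanium dioxide, x4 = kg of talc.
Minimise 1.5x1 + 2.08x2 + 3.56x3 + 0.67x4 subject to:
  31x1 ≥ 12   (red component)
  4x1 + 1.85x2 + 4.1x3 + 2.75x4 ≥ 5.8   (density contribution)
  128x1 + 275x2 + 292x3 + 12x4 ≥ 290   (hiding power)
  x1, x2, x3, x4 ≥ 0.
At the optimum only iron-oxide yellow, carbon black are positive (titanium dioxide, talc = 0). There the density contribution and hiding power constraints are tight.
Optimal quantities: iron-oxide yellow = 1.226 kg, carbon black = 0.4838 kg.
Objective = 1.5·1.226 + 2.08·0.4838 = 2.8453.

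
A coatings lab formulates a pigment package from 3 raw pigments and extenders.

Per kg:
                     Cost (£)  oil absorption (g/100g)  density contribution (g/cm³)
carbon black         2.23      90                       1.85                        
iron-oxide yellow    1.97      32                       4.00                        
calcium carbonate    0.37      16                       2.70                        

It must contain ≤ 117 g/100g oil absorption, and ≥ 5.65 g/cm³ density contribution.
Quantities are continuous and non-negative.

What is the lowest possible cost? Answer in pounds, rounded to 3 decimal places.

Set it up as a linear program. Let x1 = kg of carbon black, x2 = kg of iron-oxide yellow, x3 = kg of calcium carbonate.
Minimize 2.23x1 + 1.97x2 + 0.37x3 s.t.:
  90x1 + 32x2 + 16x3 ≤ 117   (oil absorption)
  1.85x1 + 4x2 + 2.7x3 ≥ 5.65   (density contribution)
  x1, x2, x3 ≥ 0.
At the optimum only calcium carbonate is positive (carbon black, iron-oxide yellow = 0). Binding constraint: density contribution.
Solving gives x3 = 2.093.
Total cost: 0.37·2.093 = 0.77441.

£0.774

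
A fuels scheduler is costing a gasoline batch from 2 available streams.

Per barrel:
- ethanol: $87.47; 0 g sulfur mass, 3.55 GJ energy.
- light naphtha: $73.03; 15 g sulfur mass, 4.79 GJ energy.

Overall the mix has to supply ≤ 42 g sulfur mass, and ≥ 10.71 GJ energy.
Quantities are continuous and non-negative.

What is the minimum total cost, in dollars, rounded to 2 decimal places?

Let x1 = barrels of ethanol, x2 = barrels of light naphtha.
Minimise 87.47x1 + 73.03x2 with:
  15x2 ≤ 42   (sulfur mass)
  3.55x1 + 4.79x2 ≥ 10.71   (energy)
  x1, x2 ≥ 0.
At the optimum only light naphtha is positive (ethanol = 0). The energy requirement is met with equality.
That vertex is x2 = 2.2359.
Cost = 73.03·2.2359 = 163.2878.

$163.29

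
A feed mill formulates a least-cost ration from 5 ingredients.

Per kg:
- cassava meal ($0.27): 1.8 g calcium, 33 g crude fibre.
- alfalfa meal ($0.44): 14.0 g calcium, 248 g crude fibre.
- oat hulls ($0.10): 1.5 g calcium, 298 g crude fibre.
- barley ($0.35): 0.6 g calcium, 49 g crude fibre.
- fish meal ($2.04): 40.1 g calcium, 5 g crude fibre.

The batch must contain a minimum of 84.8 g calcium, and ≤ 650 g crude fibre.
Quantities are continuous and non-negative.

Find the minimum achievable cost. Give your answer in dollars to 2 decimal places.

Let x1 = kg of cassava meal, x2 = kg of alfalfa meal, x3 = kg of oat hulls, x4 = kg of barley, x5 = kg of fish meal.
min 0.27x1 + 0.44x2 + 0.1x3 + 0.35x4 + 2.04x5 s.t.:
  1.8x1 + 14x2 + 1.5x3 + 0.6x4 + 40.1x5 ≥ 84.8   (calcium)
  33x1 + 248x2 + 298x3 + 49x4 + 5x5 ≤ 650   (crude fibre)
  x1, x2, x3, x4, x5 ≥ 0.
At the optimum only alfalfa meal, fish meal are positive (cassava meal, oat hulls, barley = 0). There the calcium and crude fibre constraints are tight.
So alfalfa meal = 2.597 kg, fish meal = 1.208 kg.
Hence cost = 0.44·2.597 + 2.04·1.208 = $3.6070.

$3.61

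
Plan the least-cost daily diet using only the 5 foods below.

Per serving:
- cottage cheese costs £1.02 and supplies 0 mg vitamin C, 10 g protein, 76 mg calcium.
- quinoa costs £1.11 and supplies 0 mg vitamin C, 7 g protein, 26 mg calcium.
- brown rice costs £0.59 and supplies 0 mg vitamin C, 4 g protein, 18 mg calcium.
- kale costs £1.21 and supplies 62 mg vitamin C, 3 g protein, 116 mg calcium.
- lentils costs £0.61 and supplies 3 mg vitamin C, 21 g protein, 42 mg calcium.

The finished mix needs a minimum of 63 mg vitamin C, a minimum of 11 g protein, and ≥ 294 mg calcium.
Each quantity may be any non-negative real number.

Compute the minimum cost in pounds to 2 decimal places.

£3.10

Set it up as a linear program. Let x1 = servings of cottage cheese, x2 = servings of quinoa, x3 = servings of brown rice, x4 = servings of kale, x5 = servings of lentils.
Minimize 1.02x1 + 1.11x2 + 0.59x3 + 1.21x4 + 0.61x5 s.t.:
  62x4 + 3x5 ≥ 63   (vitamin C)
  10x1 + 7x2 + 4x3 + 3x4 + 21x5 ≥ 11   (protein)
  76x1 + 26x2 + 18x3 + 116x4 + 42x5 ≥ 294   (calcium)
  x1, x2, x3, x4, x5 ≥ 0.
At the optimum only kale, lentils are positive (cottage cheese, quinoa, brown rice = 0). The protein and calcium requirements are met with equality.
Solving gives x4 = 2.473, x5 = 0.1706.
Objective = 1.21·2.473 + 0.61·0.1706 = 3.0964.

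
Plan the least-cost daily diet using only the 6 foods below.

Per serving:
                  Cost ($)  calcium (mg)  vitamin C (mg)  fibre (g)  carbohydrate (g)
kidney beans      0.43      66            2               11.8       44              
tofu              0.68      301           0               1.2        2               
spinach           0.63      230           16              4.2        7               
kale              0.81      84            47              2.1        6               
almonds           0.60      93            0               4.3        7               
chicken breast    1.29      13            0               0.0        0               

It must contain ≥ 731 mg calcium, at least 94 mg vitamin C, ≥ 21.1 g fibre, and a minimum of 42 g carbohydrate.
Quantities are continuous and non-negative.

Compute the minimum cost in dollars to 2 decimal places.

Let x1 = servings of kidney beans, x2 = servings of tofu, x3 = servings of spinach, x4 = servings of kale, x5 = servings of almonds, x6 = servings of chicken breast.
min 0.43x1 + 0.68x2 + 0.63x3 + 0.81x4 + 0.6x5 + 1.29x6 s.t.:
  66x1 + 301x2 + 230x3 + 84x4 + 93x5 + 13x6 ≥ 731   (calcium)
  2x1 + 16x3 + 47x4 ≥ 94   (vitamin C)
  11.8x1 + 1.2x2 + 4.2x3 + 2.1x4 + 4.3x5 ≥ 21.1   (fibre)
  44x1 + 2x2 + 7x3 + 6x4 + 7x5 ≥ 42   (carbohydrate)
  x1, x2, x3, x4, x5, x6 ≥ 0.
The cheapest feasible vertex uses only kidney beans, spinach, kale; tofu, almonds, chicken breast are not used. Binding constraints: calcium, vitamin C, fibre.
So kidney beans = 0.6733 servings, spinach = 2.587 servings, kale = 1.091 servings.
Hence cost = 0.43·0.6733 + 0.63·2.587 + 0.81·1.091 = $2.8030.

$2.80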